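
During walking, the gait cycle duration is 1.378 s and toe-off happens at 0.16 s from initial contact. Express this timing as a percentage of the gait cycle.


pct = (event_time / cycle_time) * 100
pct = (0.16 / 1.378) * 100
ratio = 0.1161
pct = 11.6110


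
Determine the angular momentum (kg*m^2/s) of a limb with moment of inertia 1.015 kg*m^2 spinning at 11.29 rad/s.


L = I * omega
L = 1.015 * 11.29
L = 11.4593


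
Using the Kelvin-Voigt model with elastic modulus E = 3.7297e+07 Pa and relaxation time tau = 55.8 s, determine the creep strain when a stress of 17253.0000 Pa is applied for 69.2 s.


epsilon(t) = (sigma/E) * (1 - exp(-t/tau))
sigma/E = 17253.0000 / 3.7297e+07 = 4.6258e-04
exp(-t/tau) = exp(-69.2 / 55.8) = 0.2893
epsilon = 4.6258e-04 * (1 - 0.2893)
epsilon = 3.2874e-04


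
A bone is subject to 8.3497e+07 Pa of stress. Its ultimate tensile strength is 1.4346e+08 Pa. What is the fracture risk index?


FRI = applied / ultimate
FRI = 8.3497e+07 / 1.4346e+08
FRI = 0.5820


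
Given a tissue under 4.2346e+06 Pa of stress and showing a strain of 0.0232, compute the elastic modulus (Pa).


E = stress / strain
E = 4.2346e+06 / 0.0232
E = 1.8253e+08


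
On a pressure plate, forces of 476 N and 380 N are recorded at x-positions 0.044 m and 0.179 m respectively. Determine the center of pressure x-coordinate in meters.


COP_x = (F1*x1 + F2*x2) / (F1 + F2)
COP_x = (476*0.044 + 380*0.179) / (476 + 380)
Numerator = 88.9640
Denominator = 856
COP_x = 0.1039


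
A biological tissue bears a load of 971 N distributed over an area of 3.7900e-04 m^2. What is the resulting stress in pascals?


stress = F / A
stress = 971 / 3.7900e-04
stress = 2.5620e+06


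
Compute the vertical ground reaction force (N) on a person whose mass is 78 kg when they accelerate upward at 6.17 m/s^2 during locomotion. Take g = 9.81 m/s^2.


GRF = m * (g + a)
GRF = 78 * (9.81 + 6.17)
GRF = 78 * 15.9800
GRF = 1246.4400


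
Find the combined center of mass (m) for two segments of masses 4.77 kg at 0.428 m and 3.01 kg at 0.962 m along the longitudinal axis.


COM = (m1*x1 + m2*x2) / (m1 + m2)
COM = (4.77*0.428 + 3.01*0.962) / (4.77 + 3.01)
Numerator = 4.9372
Denominator = 7.7800
COM = 0.6346


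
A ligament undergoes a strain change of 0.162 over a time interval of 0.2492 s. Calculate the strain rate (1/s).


strain_rate = delta_strain / delta_t
strain_rate = 0.162 / 0.2492
strain_rate = 0.6501


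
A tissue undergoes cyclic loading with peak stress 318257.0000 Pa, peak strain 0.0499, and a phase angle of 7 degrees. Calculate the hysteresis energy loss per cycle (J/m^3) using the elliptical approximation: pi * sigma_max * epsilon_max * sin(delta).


E_loss = pi * sigma_max * epsilon_max * sin(delta)
delta = 7 deg = 0.1222 rad
sin(delta) = 0.1219
E_loss = pi * 318257.0000 * 0.0499 * 0.1219
E_loss = 6080.2699


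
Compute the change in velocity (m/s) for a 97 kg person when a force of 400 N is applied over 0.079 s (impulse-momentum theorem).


J = F * dt = 400 * 0.079 = 31.6000 N*s
delta_v = J / m
delta_v = 31.6000 / 97
delta_v = 0.3258


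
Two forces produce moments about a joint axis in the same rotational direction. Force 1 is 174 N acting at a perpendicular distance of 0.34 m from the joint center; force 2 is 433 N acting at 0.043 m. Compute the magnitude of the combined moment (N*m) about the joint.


M = F1 * d1 + F2 * d2
M = 174 * 0.34 + 433 * 0.043
M = 59.1600 + 18.6190
M = 77.7790


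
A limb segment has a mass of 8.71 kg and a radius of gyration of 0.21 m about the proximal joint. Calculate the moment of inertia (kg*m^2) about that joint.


I = m * k^2
I = 8.71 * 0.21^2
k^2 = 0.0441
I = 0.3841


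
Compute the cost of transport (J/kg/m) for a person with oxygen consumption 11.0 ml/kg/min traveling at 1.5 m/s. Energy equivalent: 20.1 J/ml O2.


Power per kg = VO2 * 20.1 / 60
Power per kg = 11.0 * 20.1 / 60 = 3.6850 W/kg
Cost = power_per_kg / speed
Cost = 3.6850 / 1.5
Cost = 2.4567


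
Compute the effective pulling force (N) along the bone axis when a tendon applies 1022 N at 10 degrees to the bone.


F_eff = F_tendon * cos(theta)
theta = 10 deg = 0.1745 rad
cos(theta) = 0.9848
F_eff = 1022 * 0.9848
F_eff = 1006.4735


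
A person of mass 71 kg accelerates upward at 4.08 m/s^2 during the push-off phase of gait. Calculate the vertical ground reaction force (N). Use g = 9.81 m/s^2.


GRF = m * (g + a)
GRF = 71 * (9.81 + 4.08)
GRF = 71 * 13.8900
GRF = 986.1900


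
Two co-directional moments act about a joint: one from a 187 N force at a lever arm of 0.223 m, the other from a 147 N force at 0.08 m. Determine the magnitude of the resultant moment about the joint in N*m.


M = F1 * d1 + F2 * d2
M = 187 * 0.223 + 147 * 0.08
M = 41.7010 + 11.7600
M = 53.4610


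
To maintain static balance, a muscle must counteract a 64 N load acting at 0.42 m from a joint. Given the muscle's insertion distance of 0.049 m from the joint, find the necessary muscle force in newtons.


F_muscle = W * d_load / d_muscle
F_muscle = 64 * 0.42 / 0.049
Numerator = 26.8800
F_muscle = 548.5714


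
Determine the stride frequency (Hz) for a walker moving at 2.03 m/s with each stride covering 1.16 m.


f = v / stride_length
f = 2.03 / 1.16
f = 1.7500


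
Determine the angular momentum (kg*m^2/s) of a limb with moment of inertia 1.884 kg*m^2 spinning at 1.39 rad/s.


L = I * omega
L = 1.884 * 1.39
L = 2.6188


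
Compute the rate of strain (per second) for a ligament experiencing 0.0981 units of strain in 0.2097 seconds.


strain_rate = delta_strain / delta_t
strain_rate = 0.0981 / 0.2097
strain_rate = 0.4678


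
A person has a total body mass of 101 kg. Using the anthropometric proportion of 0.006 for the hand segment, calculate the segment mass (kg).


m_segment = body_mass * fraction
m_segment = 101 * 0.006
m_segment = 0.6060


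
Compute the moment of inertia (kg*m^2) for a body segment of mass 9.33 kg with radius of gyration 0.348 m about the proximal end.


I = m * k^2
I = 9.33 * 0.348^2
k^2 = 0.1211
I = 1.1299


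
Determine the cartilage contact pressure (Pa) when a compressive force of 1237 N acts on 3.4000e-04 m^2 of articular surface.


P = F / A
P = 1237 / 3.4000e-04
P = 3.6382e+06


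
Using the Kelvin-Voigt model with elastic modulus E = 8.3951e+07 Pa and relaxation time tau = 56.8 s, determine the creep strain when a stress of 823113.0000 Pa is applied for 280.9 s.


epsilon(t) = (sigma/E) * (1 - exp(-t/tau))
sigma/E = 823113.0000 / 8.3951e+07 = 0.0098
exp(-t/tau) = exp(-280.9 / 56.8) = 0.0071
epsilon = 0.0098 * (1 - 0.0071)
epsilon = 0.0097


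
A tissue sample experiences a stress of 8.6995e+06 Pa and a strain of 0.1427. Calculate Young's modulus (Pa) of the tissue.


E = stress / strain
E = 8.6995e+06 / 0.1427
E = 6.0964e+07


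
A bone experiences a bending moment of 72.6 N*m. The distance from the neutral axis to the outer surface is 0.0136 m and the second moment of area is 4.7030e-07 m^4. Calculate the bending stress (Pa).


sigma = M * c / I
sigma = 72.6 * 0.0136 / 4.7030e-07
M * c = 0.9874
sigma = 2.0994e+06


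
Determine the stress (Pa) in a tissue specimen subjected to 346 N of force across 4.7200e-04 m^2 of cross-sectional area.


stress = F / A
stress = 346 / 4.7200e-04
stress = 733050.8475


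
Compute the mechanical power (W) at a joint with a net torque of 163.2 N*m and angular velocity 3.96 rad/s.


P = M * omega
P = 163.2 * 3.96
P = 646.2720


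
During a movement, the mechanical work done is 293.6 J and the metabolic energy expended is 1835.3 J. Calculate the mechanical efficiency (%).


eta = (W_mech / E_meta) * 100
eta = (293.6 / 1835.3) * 100
ratio = 0.1600
eta = 15.9974


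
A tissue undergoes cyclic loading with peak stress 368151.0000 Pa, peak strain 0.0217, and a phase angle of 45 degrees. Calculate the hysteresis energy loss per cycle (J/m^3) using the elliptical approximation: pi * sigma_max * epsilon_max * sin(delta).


E_loss = pi * sigma_max * epsilon_max * sin(delta)
delta = 45 deg = 0.7854 rad
sin(delta) = 0.7071
E_loss = pi * 368151.0000 * 0.0217 * 0.7071
E_loss = 17746.8220


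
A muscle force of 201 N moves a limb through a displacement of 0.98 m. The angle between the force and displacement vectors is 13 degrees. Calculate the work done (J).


W = F * d * cos(theta)
theta = 13 deg = 0.2269 rad
cos(theta) = 0.9744
W = 201 * 0.98 * 0.9744
W = 191.9314


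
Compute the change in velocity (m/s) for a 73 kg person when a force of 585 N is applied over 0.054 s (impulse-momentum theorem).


J = F * dt = 585 * 0.054 = 31.5900 N*s
delta_v = J / m
delta_v = 31.5900 / 73
delta_v = 0.4327


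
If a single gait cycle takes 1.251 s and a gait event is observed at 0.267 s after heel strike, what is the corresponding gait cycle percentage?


pct = (event_time / cycle_time) * 100
pct = (0.267 / 1.251) * 100
ratio = 0.2134
pct = 21.3429


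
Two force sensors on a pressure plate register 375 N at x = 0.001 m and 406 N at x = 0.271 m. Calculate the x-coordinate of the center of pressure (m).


COP_x = (F1*x1 + F2*x2) / (F1 + F2)
COP_x = (375*0.001 + 406*0.271) / (375 + 406)
Numerator = 110.4010
Denominator = 781
COP_x = 0.1414


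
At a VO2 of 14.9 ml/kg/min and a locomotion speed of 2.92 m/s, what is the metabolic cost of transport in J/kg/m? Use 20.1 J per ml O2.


Power per kg = VO2 * 20.1 / 60
Power per kg = 14.9 * 20.1 / 60 = 4.9915 W/kg
Cost = power_per_kg / speed
Cost = 4.9915 / 2.92
Cost = 1.7094


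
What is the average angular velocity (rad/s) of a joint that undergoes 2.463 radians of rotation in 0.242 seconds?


omega = delta_theta / delta_t
omega = 2.463 / 0.242
omega = 10.1777


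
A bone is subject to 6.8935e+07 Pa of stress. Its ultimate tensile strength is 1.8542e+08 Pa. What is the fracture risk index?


FRI = applied / ultimate
FRI = 6.8935e+07 / 1.8542e+08
FRI = 0.3718


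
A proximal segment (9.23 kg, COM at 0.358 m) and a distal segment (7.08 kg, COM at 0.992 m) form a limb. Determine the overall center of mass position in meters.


COM = (m1*x1 + m2*x2) / (m1 + m2)
COM = (9.23*0.358 + 7.08*0.992) / (9.23 + 7.08)
Numerator = 10.3277
Denominator = 16.3100
COM = 0.6332


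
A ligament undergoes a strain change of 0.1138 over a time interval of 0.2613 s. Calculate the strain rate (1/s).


strain_rate = delta_strain / delta_t
strain_rate = 0.1138 / 0.2613
strain_rate = 0.4355


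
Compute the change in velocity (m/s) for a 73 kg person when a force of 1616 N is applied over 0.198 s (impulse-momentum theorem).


J = F * dt = 1616 * 0.198 = 319.9680 N*s
delta_v = J / m
delta_v = 319.9680 / 73
delta_v = 4.3831


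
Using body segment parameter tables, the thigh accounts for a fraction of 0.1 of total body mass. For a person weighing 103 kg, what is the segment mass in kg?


m_segment = body_mass * fraction
m_segment = 103 * 0.1
m_segment = 10.3000


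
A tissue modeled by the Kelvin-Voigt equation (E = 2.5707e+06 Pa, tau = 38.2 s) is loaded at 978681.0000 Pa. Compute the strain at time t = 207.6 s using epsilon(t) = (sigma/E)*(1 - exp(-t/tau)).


epsilon(t) = (sigma/E) * (1 - exp(-t/tau))
sigma/E = 978681.0000 / 2.5707e+06 = 0.3807
exp(-t/tau) = exp(-207.6 / 38.2) = 0.0044
epsilon = 0.3807 * (1 - 0.0044)
epsilon = 0.3790


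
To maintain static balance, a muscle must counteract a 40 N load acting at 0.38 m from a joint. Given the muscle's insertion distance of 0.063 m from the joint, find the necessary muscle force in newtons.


F_muscle = W * d_load / d_muscle
F_muscle = 40 * 0.38 / 0.063
Numerator = 15.2000
F_muscle = 241.2698


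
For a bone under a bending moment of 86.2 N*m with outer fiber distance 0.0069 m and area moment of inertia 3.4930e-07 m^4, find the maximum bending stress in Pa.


sigma = M * c / I
sigma = 86.2 * 0.0069 / 3.4930e-07
M * c = 0.5948
sigma = 1.7028e+06


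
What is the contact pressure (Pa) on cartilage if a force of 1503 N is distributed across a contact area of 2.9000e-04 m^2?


P = F / A
P = 1503 / 2.9000e-04
P = 5.1828e+06


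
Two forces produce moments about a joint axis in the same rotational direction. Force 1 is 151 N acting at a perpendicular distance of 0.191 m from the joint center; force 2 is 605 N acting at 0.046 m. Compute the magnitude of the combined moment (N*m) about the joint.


M = F1 * d1 + F2 * d2
M = 151 * 0.191 + 605 * 0.046
M = 28.8410 + 27.8300
M = 56.6710


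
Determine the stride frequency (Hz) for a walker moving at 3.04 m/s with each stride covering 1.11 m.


f = v / stride_length
f = 3.04 / 1.11
f = 2.7387


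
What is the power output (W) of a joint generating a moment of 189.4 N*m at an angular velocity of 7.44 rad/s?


P = M * omega
P = 189.4 * 7.44
P = 1409.1360


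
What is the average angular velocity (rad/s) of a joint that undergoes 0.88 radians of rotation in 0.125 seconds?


omega = delta_theta / delta_t
omega = 0.88 / 0.125
omega = 7.0400


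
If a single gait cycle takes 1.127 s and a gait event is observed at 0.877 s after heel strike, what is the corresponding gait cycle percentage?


pct = (event_time / cycle_time) * 100
pct = (0.877 / 1.127) * 100
ratio = 0.7782
pct = 77.8172


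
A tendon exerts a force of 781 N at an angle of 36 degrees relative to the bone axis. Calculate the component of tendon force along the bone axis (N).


F_eff = F_tendon * cos(theta)
theta = 36 deg = 0.6283 rad
cos(theta) = 0.8090
F_eff = 781 * 0.8090
F_eff = 631.8423


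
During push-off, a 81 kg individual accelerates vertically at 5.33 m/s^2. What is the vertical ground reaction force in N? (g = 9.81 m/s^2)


GRF = m * (g + a)
GRF = 81 * (9.81 + 5.33)
GRF = 81 * 15.1400
GRF = 1226.3400


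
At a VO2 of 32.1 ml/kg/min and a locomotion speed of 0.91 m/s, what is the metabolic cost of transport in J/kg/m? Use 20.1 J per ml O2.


Power per kg = VO2 * 20.1 / 60
Power per kg = 32.1 * 20.1 / 60 = 10.7535 W/kg
Cost = power_per_kg / speed
Cost = 10.7535 / 0.91
Cost = 11.8170


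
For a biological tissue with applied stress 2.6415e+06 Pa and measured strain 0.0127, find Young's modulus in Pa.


E = stress / strain
E = 2.6415e+06 / 0.0127
E = 2.0799e+08


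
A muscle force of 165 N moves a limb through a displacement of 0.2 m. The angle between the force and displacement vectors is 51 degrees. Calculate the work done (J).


W = F * d * cos(theta)
theta = 51 deg = 0.8901 rad
cos(theta) = 0.6293
W = 165 * 0.2 * 0.6293
W = 20.7676


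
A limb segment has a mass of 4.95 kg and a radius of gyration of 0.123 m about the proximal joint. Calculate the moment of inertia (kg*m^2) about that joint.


I = m * k^2
I = 4.95 * 0.123^2
k^2 = 0.0151
I = 0.0749


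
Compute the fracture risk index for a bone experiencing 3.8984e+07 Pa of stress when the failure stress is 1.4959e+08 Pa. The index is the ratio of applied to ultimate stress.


FRI = applied / ultimate
FRI = 3.8984e+07 / 1.4959e+08
FRI = 0.2606


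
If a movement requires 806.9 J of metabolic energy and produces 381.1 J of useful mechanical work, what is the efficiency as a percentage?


eta = (W_mech / E_meta) * 100
eta = (381.1 / 806.9) * 100
ratio = 0.4723
eta = 47.2301


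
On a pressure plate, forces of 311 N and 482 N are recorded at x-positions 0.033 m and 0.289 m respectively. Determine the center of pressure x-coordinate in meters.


COP_x = (F1*x1 + F2*x2) / (F1 + F2)
COP_x = (311*0.033 + 482*0.289) / (311 + 482)
Numerator = 149.5610
Denominator = 793
COP_x = 0.1886


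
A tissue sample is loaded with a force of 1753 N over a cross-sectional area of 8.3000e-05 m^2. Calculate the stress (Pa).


stress = F / A
stress = 1753 / 8.3000e-05
stress = 2.1120e+07


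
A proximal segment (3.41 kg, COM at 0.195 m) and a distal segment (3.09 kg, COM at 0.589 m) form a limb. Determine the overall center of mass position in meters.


COM = (m1*x1 + m2*x2) / (m1 + m2)
COM = (3.41*0.195 + 3.09*0.589) / (3.41 + 3.09)
Numerator = 2.4850
Denominator = 6.5000
COM = 0.3823


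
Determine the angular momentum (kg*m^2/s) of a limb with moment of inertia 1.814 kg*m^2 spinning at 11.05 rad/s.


L = I * omega
L = 1.814 * 11.05
L = 20.0447


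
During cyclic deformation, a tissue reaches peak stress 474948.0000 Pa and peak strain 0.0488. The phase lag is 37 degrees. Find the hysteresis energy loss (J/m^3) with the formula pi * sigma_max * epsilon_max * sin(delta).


E_loss = pi * sigma_max * epsilon_max * sin(delta)
delta = 37 deg = 0.6458 rad
sin(delta) = 0.6018
E_loss = pi * 474948.0000 * 0.0488 * 0.6018
E_loss = 43820.6467


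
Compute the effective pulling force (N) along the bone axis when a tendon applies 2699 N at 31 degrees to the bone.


F_eff = F_tendon * cos(theta)
theta = 31 deg = 0.5411 rad
cos(theta) = 0.8572
F_eff = 2699 * 0.8572
F_eff = 2313.4945


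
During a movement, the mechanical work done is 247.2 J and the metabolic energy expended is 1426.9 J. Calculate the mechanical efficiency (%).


eta = (W_mech / E_meta) * 100
eta = (247.2 / 1426.9) * 100
ratio = 0.1732
eta = 17.3243


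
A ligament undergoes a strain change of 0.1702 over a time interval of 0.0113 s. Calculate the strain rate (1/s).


strain_rate = delta_strain / delta_t
strain_rate = 0.1702 / 0.0113
strain_rate = 15.0619


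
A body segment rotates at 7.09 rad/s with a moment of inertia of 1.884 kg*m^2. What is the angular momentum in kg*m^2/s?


L = I * omega
L = 1.884 * 7.09
L = 13.3576


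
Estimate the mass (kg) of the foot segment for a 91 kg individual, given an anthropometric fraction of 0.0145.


m_segment = body_mass * fraction
m_segment = 91 * 0.0145
m_segment = 1.3195


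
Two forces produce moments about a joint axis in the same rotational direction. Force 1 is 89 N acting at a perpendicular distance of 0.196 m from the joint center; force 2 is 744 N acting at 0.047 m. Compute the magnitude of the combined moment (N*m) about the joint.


M = F1 * d1 + F2 * d2
M = 89 * 0.196 + 744 * 0.047
M = 17.4440 + 34.9680
M = 52.4120


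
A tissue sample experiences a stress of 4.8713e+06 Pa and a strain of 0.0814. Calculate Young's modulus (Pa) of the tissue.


E = stress / strain
E = 4.8713e+06 / 0.0814
E = 5.9844e+07


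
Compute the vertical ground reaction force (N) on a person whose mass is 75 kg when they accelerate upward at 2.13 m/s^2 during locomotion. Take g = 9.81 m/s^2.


GRF = m * (g + a)
GRF = 75 * (9.81 + 2.13)
GRF = 75 * 11.9400
GRF = 895.5000


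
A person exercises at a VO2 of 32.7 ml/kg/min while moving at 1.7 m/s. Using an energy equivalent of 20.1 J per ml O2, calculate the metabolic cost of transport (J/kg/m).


Power per kg = VO2 * 20.1 / 60
Power per kg = 32.7 * 20.1 / 60 = 10.9545 W/kg
Cost = power_per_kg / speed
Cost = 10.9545 / 1.7
Cost = 6.4438


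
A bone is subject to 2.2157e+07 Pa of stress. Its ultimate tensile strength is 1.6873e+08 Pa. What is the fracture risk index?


FRI = applied / ultimate
FRI = 2.2157e+07 / 1.6873e+08
FRI = 0.1313


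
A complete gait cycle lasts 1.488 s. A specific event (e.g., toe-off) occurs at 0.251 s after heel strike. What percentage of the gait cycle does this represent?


pct = (event_time / cycle_time) * 100
pct = (0.251 / 1.488) * 100
ratio = 0.1687
pct = 16.8683


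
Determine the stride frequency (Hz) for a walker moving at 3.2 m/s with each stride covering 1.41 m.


f = v / stride_length
f = 3.2 / 1.41
f = 2.2695


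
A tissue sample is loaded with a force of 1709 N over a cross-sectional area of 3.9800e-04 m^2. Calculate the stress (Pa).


stress = F / A
stress = 1709 / 3.9800e-04
stress = 4.2940e+06


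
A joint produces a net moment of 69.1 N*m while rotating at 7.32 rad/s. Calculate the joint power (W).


P = M * omega
P = 69.1 * 7.32
P = 505.8120


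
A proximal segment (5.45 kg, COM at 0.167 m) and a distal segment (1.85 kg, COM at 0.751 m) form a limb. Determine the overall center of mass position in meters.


COM = (m1*x1 + m2*x2) / (m1 + m2)
COM = (5.45*0.167 + 1.85*0.751) / (5.45 + 1.85)
Numerator = 2.2995
Denominator = 7.3000
COM = 0.3150


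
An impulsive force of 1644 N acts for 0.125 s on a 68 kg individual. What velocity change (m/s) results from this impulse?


J = F * dt = 1644 * 0.125 = 205.5000 N*s
delta_v = J / m
delta_v = 205.5000 / 68
delta_v = 3.0221


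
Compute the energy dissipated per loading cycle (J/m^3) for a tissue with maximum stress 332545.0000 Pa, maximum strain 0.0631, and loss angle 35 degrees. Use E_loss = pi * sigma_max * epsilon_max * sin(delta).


E_loss = pi * sigma_max * epsilon_max * sin(delta)
delta = 35 deg = 0.6109 rad
sin(delta) = 0.5736
E_loss = pi * 332545.0000 * 0.0631 * 0.5736
E_loss = 37811.2431


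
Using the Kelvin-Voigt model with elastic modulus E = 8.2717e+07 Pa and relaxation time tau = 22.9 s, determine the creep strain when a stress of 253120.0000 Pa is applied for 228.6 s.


epsilon(t) = (sigma/E) * (1 - exp(-t/tau))
sigma/E = 253120.0000 / 8.2717e+07 = 0.0031
exp(-t/tau) = exp(-228.6 / 22.9) = 4.6200e-05
epsilon = 0.0031 * (1 - 4.6200e-05)
epsilon = 0.0031


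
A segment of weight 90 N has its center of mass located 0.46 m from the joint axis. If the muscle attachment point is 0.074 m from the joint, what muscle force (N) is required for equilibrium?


F_muscle = W * d_load / d_muscle
F_muscle = 90 * 0.46 / 0.074
Numerator = 41.4000
F_muscle = 559.4595


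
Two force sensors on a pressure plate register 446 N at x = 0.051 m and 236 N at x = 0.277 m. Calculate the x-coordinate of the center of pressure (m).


COP_x = (F1*x1 + F2*x2) / (F1 + F2)
COP_x = (446*0.051 + 236*0.277) / (446 + 236)
Numerator = 88.1180
Denominator = 682
COP_x = 0.1292


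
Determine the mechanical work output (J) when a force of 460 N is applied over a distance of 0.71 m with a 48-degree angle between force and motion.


W = F * d * cos(theta)
theta = 48 deg = 0.8378 rad
cos(theta) = 0.6691
W = 460 * 0.71 * 0.6691
W = 218.5381


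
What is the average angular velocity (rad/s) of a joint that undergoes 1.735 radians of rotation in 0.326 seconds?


omega = delta_theta / delta_t
omega = 1.735 / 0.326
omega = 5.3221


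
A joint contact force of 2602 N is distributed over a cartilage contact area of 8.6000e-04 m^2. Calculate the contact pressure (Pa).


P = F / A
P = 2602 / 8.6000e-04
P = 3.0256e+06


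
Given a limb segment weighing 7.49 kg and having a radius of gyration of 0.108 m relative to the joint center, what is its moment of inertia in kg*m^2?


I = m * k^2
I = 7.49 * 0.108^2
k^2 = 0.0117
I = 0.0874


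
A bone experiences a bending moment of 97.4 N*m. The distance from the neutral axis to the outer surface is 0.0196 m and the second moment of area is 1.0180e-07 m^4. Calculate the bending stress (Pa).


sigma = M * c / I
sigma = 97.4 * 0.0196 / 1.0180e-07
M * c = 1.9090
sigma = 1.8753e+07


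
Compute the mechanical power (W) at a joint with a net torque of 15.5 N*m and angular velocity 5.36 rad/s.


P = M * omega
P = 15.5 * 5.36
P = 83.0800


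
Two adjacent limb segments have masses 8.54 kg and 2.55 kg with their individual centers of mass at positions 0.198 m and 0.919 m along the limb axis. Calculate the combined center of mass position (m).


COM = (m1*x1 + m2*x2) / (m1 + m2)
COM = (8.54*0.198 + 2.55*0.919) / (8.54 + 2.55)
Numerator = 4.0344
Denominator = 11.0900
COM = 0.3638


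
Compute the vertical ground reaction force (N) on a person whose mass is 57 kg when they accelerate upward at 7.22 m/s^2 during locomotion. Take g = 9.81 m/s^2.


GRF = m * (g + a)
GRF = 57 * (9.81 + 7.22)
GRF = 57 * 17.0300
GRF = 970.7100


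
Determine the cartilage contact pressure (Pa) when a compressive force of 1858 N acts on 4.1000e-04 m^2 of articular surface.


P = F / A
P = 1858 / 4.1000e-04
P = 4.5317e+06


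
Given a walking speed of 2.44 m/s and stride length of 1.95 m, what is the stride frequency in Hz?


f = v / stride_length
f = 2.44 / 1.95
f = 1.2513


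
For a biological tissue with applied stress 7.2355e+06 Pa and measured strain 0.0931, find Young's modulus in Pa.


E = stress / strain
E = 7.2355e+06 / 0.0931
E = 7.7718e+07


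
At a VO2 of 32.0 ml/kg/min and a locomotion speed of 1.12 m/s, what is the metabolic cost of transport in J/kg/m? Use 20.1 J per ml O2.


Power per kg = VO2 * 20.1 / 60
Power per kg = 32.0 * 20.1 / 60 = 10.7200 W/kg
Cost = power_per_kg / speed
Cost = 10.7200 / 1.12
Cost = 9.5714


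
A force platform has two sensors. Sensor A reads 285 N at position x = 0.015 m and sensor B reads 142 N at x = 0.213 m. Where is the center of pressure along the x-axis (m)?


COP_x = (F1*x1 + F2*x2) / (F1 + F2)
COP_x = (285*0.015 + 142*0.213) / (285 + 142)
Numerator = 34.5210
Denominator = 427
COP_x = 0.0808


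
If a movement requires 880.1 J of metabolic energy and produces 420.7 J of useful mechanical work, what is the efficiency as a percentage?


eta = (W_mech / E_meta) * 100
eta = (420.7 / 880.1) * 100
ratio = 0.4780
eta = 47.8014


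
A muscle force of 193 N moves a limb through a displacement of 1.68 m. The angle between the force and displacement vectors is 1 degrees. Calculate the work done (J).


W = F * d * cos(theta)
theta = 1 deg = 0.0175 rad
cos(theta) = 0.9998
W = 193 * 1.68 * 0.9998
W = 324.1906


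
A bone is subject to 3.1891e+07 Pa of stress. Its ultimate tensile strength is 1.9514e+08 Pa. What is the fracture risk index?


FRI = applied / ultimate
FRI = 3.1891e+07 / 1.9514e+08
FRI = 0.1634


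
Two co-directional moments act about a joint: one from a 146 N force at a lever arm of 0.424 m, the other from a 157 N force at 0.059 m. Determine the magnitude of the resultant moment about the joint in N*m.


M = F1 * d1 + F2 * d2
M = 146 * 0.424 + 157 * 0.059
M = 61.9040 + 9.2630
M = 71.1670


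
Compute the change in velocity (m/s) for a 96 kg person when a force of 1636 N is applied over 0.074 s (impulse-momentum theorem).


J = F * dt = 1636 * 0.074 = 121.0640 N*s
delta_v = J / m
delta_v = 121.0640 / 96
delta_v = 1.2611


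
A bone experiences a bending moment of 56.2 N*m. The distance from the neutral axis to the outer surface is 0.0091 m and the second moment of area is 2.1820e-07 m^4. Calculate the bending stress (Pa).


sigma = M * c / I
sigma = 56.2 * 0.0091 / 2.1820e-07
M * c = 0.5114
sigma = 2.3438e+06


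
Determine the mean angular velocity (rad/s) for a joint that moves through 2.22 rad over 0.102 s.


omega = delta_theta / delta_t
omega = 2.22 / 0.102
omega = 21.7647


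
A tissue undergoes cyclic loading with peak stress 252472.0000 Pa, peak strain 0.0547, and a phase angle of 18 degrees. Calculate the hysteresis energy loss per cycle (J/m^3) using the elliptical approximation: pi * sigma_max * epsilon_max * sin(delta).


E_loss = pi * sigma_max * epsilon_max * sin(delta)
delta = 18 deg = 0.3142 rad
sin(delta) = 0.3090
E_loss = pi * 252472.0000 * 0.0547 * 0.3090
E_loss = 13407.0362


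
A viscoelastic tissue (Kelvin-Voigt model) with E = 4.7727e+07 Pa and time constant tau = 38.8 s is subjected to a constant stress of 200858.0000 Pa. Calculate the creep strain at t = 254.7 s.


epsilon(t) = (sigma/E) * (1 - exp(-t/tau))
sigma/E = 200858.0000 / 4.7727e+07 = 0.0042
exp(-t/tau) = exp(-254.7 / 38.8) = 0.0014
epsilon = 0.0042 * (1 - 0.0014)
epsilon = 0.0042


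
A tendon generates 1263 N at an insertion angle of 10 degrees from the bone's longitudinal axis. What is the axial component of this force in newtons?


F_eff = F_tendon * cos(theta)
theta = 10 deg = 0.1745 rad
cos(theta) = 0.9848
F_eff = 1263 * 0.9848
F_eff = 1243.8122


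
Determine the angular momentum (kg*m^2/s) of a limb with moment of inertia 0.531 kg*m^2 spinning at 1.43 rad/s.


L = I * omega
L = 0.531 * 1.43
L = 0.7593


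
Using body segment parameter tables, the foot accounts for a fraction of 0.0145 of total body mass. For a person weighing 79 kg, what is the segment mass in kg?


m_segment = body_mass * fraction
m_segment = 79 * 0.0145
m_segment = 1.1455


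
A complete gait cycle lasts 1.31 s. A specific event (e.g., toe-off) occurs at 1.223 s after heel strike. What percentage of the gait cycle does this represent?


pct = (event_time / cycle_time) * 100
pct = (1.223 / 1.31) * 100
ratio = 0.9336
pct = 93.3588


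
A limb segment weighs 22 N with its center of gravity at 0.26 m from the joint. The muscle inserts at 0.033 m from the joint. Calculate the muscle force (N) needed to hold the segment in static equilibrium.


F_muscle = W * d_load / d_muscle
F_muscle = 22 * 0.26 / 0.033
Numerator = 5.7200
F_muscle = 173.3333


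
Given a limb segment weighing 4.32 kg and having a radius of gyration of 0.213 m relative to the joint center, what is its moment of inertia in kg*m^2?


I = m * k^2
I = 4.32 * 0.213^2
k^2 = 0.0454
I = 0.1960


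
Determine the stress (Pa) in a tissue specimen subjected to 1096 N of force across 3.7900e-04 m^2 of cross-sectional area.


stress = F / A
stress = 1096 / 3.7900e-04
stress = 2.8918e+06


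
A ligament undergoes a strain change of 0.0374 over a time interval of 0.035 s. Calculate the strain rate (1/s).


strain_rate = delta_strain / delta_t
strain_rate = 0.0374 / 0.035
strain_rate = 1.0686


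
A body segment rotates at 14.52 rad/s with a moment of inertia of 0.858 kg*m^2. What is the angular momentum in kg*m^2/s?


L = I * omega
L = 0.858 * 14.52
L = 12.4582


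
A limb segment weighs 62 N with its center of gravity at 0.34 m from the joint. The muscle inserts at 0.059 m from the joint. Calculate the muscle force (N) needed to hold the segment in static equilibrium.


F_muscle = W * d_load / d_muscle
F_muscle = 62 * 0.34 / 0.059
Numerator = 21.0800
F_muscle = 357.2881


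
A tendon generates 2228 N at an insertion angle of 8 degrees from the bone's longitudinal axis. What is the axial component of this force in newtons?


F_eff = F_tendon * cos(theta)
theta = 8 deg = 0.1396 rad
cos(theta) = 0.9903
F_eff = 2228 * 0.9903
F_eff = 2206.3173


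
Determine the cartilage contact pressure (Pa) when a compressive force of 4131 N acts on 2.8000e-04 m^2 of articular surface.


P = F / A
P = 4131 / 2.8000e-04
P = 1.4754e+07


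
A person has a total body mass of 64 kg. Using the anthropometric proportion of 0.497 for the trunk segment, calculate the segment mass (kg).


m_segment = body_mass * fraction
m_segment = 64 * 0.497
m_segment = 31.8080


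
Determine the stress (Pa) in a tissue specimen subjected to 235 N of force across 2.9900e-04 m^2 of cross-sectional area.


stress = F / A
stress = 235 / 2.9900e-04
stress = 785953.1773


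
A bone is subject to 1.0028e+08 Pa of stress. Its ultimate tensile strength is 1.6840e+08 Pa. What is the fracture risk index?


FRI = applied / ultimate
FRI = 1.0028e+08 / 1.6840e+08
FRI = 0.5955


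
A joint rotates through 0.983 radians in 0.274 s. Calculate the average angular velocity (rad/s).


omega = delta_theta / delta_t
omega = 0.983 / 0.274
omega = 3.5876


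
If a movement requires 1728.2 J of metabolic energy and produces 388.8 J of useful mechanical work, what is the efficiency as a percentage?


eta = (W_mech / E_meta) * 100
eta = (388.8 / 1728.2) * 100
ratio = 0.2250
eta = 22.4974


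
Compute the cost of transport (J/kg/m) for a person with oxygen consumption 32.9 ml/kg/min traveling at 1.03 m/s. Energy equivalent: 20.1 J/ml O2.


Power per kg = VO2 * 20.1 / 60
Power per kg = 32.9 * 20.1 / 60 = 11.0215 W/kg
Cost = power_per_kg / speed
Cost = 11.0215 / 1.03
Cost = 10.7005


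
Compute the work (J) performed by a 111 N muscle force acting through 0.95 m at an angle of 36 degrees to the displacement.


W = F * d * cos(theta)
theta = 36 deg = 0.6283 rad
cos(theta) = 0.8090
W = 111 * 0.95 * 0.8090
W = 85.3108


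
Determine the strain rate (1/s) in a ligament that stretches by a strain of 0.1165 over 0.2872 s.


strain_rate = delta_strain / delta_t
strain_rate = 0.1165 / 0.2872
strain_rate = 0.4056


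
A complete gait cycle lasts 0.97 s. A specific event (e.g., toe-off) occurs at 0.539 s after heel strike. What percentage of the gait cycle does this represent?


pct = (event_time / cycle_time) * 100
pct = (0.539 / 0.97) * 100
ratio = 0.5557
pct = 55.5670


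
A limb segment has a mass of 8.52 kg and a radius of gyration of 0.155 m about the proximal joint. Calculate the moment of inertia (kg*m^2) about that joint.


I = m * k^2
I = 8.52 * 0.155^2
k^2 = 0.0240
I = 0.2047


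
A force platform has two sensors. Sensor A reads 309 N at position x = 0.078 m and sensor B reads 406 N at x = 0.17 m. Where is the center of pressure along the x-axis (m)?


COP_x = (F1*x1 + F2*x2) / (F1 + F2)
COP_x = (309*0.078 + 406*0.17) / (309 + 406)
Numerator = 93.1220
Denominator = 715
COP_x = 0.1302


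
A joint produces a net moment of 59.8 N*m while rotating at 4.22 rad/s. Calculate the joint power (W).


P = M * omega
P = 59.8 * 4.22
P = 252.3560


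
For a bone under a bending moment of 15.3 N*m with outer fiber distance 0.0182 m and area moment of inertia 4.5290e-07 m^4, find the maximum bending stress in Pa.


sigma = M * c / I
sigma = 15.3 * 0.0182 / 4.5290e-07
M * c = 0.2785
sigma = 614837.7125


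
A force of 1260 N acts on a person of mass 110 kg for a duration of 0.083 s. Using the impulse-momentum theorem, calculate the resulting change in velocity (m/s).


J = F * dt = 1260 * 0.083 = 104.5800 N*s
delta_v = J / m
delta_v = 104.5800 / 110
delta_v = 0.9507


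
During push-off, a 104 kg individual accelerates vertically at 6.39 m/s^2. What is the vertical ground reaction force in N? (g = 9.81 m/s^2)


GRF = m * (g + a)
GRF = 104 * (9.81 + 6.39)
GRF = 104 * 16.2000
GRF = 1684.8000


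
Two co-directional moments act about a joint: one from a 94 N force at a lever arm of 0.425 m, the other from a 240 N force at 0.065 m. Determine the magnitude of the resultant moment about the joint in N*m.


M = F1 * d1 + F2 * d2
M = 94 * 0.425 + 240 * 0.065
M = 39.9500 + 15.6000
M = 55.5500


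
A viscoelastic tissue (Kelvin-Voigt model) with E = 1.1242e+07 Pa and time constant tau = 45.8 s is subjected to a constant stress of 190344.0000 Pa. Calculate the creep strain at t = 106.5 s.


epsilon(t) = (sigma/E) * (1 - exp(-t/tau))
sigma/E = 190344.0000 / 1.1242e+07 = 0.0169
exp(-t/tau) = exp(-106.5 / 45.8) = 0.0978
epsilon = 0.0169 * (1 - 0.0978)
epsilon = 0.0153


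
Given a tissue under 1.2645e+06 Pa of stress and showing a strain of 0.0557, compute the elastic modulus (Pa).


E = stress / strain
E = 1.2645e+06 / 0.0557
E = 2.2702e+07


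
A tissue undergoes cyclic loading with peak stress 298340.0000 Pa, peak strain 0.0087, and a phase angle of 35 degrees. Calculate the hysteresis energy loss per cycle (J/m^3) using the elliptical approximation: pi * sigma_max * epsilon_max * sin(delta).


E_loss = pi * sigma_max * epsilon_max * sin(delta)
delta = 35 deg = 0.6109 rad
sin(delta) = 0.5736
E_loss = pi * 298340.0000 * 0.0087 * 0.5736
E_loss = 4677.0489


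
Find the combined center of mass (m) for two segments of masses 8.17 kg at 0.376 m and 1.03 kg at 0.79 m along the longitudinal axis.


COM = (m1*x1 + m2*x2) / (m1 + m2)
COM = (8.17*0.376 + 1.03*0.79) / (8.17 + 1.03)
Numerator = 3.8856
Denominator = 9.2000
COM = 0.4224


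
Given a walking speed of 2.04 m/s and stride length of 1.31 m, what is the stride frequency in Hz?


f = v / stride_length
f = 2.04 / 1.31
f = 1.5573


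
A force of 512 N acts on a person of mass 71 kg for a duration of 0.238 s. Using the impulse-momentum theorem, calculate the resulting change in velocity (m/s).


J = F * dt = 512 * 0.238 = 121.8560 N*s
delta_v = J / m
delta_v = 121.8560 / 71
delta_v = 1.7163


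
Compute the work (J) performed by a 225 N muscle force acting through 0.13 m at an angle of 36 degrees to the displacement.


W = F * d * cos(theta)
theta = 36 deg = 0.6283 rad
cos(theta) = 0.8090
W = 225 * 0.13 * 0.8090
W = 23.6637


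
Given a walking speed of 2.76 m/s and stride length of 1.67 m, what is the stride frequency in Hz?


f = v / stride_length
f = 2.76 / 1.67
f = 1.6527


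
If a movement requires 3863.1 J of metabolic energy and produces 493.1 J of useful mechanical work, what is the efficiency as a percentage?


eta = (W_mech / E_meta) * 100
eta = (493.1 / 3863.1) * 100
ratio = 0.1276
eta = 12.7644


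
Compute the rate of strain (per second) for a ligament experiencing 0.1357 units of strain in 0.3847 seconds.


strain_rate = delta_strain / delta_t
strain_rate = 0.1357 / 0.3847
strain_rate = 0.3527


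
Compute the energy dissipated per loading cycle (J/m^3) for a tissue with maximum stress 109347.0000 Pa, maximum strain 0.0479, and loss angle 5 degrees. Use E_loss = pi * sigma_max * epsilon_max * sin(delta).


E_loss = pi * sigma_max * epsilon_max * sin(delta)
delta = 5 deg = 0.0873 rad
sin(delta) = 0.0872
E_loss = pi * 109347.0000 * 0.0479 * 0.0872
E_loss = 1434.1292


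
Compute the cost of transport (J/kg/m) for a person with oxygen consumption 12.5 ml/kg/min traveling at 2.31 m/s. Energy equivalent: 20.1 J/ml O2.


Power per kg = VO2 * 20.1 / 60
Power per kg = 12.5 * 20.1 / 60 = 4.1875 W/kg
Cost = power_per_kg / speed
Cost = 4.1875 / 2.31
Cost = 1.8128


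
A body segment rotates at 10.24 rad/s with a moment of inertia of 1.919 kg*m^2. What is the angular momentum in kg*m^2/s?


L = I * omega
L = 1.919 * 10.24
L = 19.6506


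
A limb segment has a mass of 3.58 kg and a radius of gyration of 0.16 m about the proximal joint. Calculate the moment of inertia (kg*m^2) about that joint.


I = m * k^2
I = 3.58 * 0.16^2
k^2 = 0.0256
I = 0.0916


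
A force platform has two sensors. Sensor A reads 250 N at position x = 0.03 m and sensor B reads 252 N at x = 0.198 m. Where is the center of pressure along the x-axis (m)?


COP_x = (F1*x1 + F2*x2) / (F1 + F2)
COP_x = (250*0.03 + 252*0.198) / (250 + 252)
Numerator = 57.3960
Denominator = 502
COP_x = 0.1143


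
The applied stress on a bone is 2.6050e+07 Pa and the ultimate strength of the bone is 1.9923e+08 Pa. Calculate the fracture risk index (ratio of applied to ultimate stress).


FRI = applied / ultimate
FRI = 2.6050e+07 / 1.9923e+08
FRI = 0.1308


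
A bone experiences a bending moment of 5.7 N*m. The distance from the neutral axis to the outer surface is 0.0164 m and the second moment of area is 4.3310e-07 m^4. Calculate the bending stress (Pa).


sigma = M * c / I
sigma = 5.7 * 0.0164 / 4.3310e-07
M * c = 0.0935
sigma = 215839.2981


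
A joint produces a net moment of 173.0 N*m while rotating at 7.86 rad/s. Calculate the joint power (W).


P = M * omega
P = 173.0 * 7.86
P = 1359.7800


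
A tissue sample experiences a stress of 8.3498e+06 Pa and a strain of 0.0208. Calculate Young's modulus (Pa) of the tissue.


E = stress / strain
E = 8.3498e+06 / 0.0208
E = 4.0143e+08


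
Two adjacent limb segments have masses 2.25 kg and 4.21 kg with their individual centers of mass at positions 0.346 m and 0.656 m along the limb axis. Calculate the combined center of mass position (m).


COM = (m1*x1 + m2*x2) / (m1 + m2)
COM = (2.25*0.346 + 4.21*0.656) / (2.25 + 4.21)
Numerator = 3.5403
Denominator = 6.4600
COM = 0.5480


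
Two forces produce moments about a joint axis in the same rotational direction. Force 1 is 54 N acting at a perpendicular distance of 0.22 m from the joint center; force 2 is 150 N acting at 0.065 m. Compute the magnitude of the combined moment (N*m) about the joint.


M = F1 * d1 + F2 * d2
M = 54 * 0.22 + 150 * 0.065
M = 11.8800 + 9.7500
M = 21.6300


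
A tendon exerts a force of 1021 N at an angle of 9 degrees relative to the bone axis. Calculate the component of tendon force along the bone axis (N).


F_eff = F_tendon * cos(theta)
theta = 9 deg = 0.1571 rad
cos(theta) = 0.9877
F_eff = 1021 * 0.9877
F_eff = 1008.4298
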